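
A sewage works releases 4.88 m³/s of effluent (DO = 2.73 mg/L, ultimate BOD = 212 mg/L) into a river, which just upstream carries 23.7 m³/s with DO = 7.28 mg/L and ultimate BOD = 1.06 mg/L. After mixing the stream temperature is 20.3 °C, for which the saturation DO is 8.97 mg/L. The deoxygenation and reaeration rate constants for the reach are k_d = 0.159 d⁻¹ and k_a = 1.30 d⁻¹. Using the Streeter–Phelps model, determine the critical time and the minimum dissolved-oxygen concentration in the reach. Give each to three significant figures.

t_c ≈ 1.27 d; minimum DO ≈ 5.27 mg/L

Mixed DO = (23.7×7.28 + 4.88×2.73)/(23.7+4.88) = 185.9/28.58 = 6.503 mg/L.
Mixed L₀ = (23.7×1.06 + 4.88×212)/(28.58) = 1060/28.58 = 37.08 mg/L.
Initial deficit D₀ = C_s − DO₀ = 8.97 − 6.503 = 2.467 mg/L.
t_c = (1/1.141) ln[(1.30/0.159)(1 − 2.467×1.141/(0.159×37.08))] = 0.8764 × ln(4.272) = 1.273 d.
D_c = (0.159/1.30) × 37.08 × e^(−0.159×1.273) = 0.1223 × 37.08 × 0.8168 = 3.704 mg/L.
Minimum DO = 8.97 − 3.704 = 5.266 mg/L.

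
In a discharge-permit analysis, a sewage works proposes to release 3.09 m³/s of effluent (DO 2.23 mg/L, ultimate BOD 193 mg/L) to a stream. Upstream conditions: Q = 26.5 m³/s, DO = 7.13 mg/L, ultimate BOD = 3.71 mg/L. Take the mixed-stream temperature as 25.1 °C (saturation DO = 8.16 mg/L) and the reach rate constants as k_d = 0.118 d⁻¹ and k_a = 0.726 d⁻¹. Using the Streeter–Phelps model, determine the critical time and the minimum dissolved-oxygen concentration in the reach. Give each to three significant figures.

Mixed DO = (26.5×7.13 + 3.09×2.23)/(26.5+3.09) = 195.8/29.59 = 6.618 mg/L.
Mixed L₀ = (26.5×3.71 + 3.09×193)/(29.59) = 694.7/29.59 = 23.48 mg/L.
Initial deficit D₀ = C_s − DO₀ = 8.16 − 6.618 = 1.542 mg/L.
t_c = (1/0.6080) ln[(0.726/0.118)(1 − 1.542×0.6080/(0.118×23.48))] = 1.645 × ln(4.071) = 2.309 d.
D_c = (0.118/0.726) × 23.48 × e^(−0.118×2.309) = 0.1625 × 23.48 × 0.7615 = 2.906 mg/L.
Minimum DO = 8.16 − 2.906 = 5.254 mg/L.

t_c ≈ 2.31 d; minimum DO ≈ 5.25 mg/L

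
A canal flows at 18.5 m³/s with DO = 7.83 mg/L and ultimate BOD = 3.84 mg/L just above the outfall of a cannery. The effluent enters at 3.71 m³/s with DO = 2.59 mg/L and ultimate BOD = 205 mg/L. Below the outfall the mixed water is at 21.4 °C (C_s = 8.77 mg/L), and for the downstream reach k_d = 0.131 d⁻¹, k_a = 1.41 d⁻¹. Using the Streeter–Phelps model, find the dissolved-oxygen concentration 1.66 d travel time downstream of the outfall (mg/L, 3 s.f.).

Mixed DO = (18.5×7.83 + 3.71×2.59)/(18.5+3.71) = 154.5/22.21 = 6.955 mg/L.
Mixed L₀ = (18.5×3.84 + 3.71×205)/(22.21) = 831.6/22.21 = 37.44 mg/L.
Initial deficit D₀ = C_s − DO₀ = 8.77 − 6.955 = 1.815 mg/L.
D(1.66) = [0.131×37.44/(1.41−0.131)](e^(−0.131×1.66) − e^(−1.41×1.66)) + 1.815 e^(−1.41×1.66)
= 3.835 × (0.8046 − 0.09627) + 1.815 × 0.09627 = 2.891 mg/L.
DO = 8.77 − 2.891 = 5.879 mg/L.

DO ≈ 5.88 mg/L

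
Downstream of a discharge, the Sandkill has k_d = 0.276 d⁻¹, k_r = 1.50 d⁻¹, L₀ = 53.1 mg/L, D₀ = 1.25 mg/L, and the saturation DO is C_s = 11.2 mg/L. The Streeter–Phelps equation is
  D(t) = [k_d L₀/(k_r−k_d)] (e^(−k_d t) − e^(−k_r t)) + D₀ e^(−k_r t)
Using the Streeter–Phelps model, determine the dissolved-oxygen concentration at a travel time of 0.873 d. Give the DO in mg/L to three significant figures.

DO ≈ 4.69 mg/L

k_d L₀/(k_r−k_d) = 0.276×53.1/(1.50−0.276) = 14.66/1.224 = 11.97 mg/L.
e^(−k_d t) = e^(−0.276×0.8730) = 0.7859; e^(−k_r t) = e^(−1.50×0.8730) = 0.2700.
D = 11.97 × (0.7859 − 0.2700) + 1.25 × 0.2700 = 6.177 + 0.3374 = 6.515 mg/L.
DO = C_s − D = 11.2 − 6.515 = 4.685 mg/L.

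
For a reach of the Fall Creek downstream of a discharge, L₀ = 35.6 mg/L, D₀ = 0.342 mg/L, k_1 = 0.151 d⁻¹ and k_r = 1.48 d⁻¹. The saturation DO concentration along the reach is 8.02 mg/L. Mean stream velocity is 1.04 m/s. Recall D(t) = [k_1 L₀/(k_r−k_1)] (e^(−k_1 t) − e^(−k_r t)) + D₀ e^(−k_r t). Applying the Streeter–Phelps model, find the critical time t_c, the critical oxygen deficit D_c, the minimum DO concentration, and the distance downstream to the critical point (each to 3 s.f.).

t_c = [1/(k_r−k_1)] ln[(k_r/k_1)(1 − D₀(k_r−k_1)/(k_1 L₀))]
= [1/(1.48−0.151)] ln[(1.48/0.151)(1 − 0.342×1.329/(0.151×35.6))]
= (1/1.329) ln[9.801 × 0.9154] = 0.7524 × ln(8.973) = 0.7524 × 2.194 = 1.651 d.
L(t_c) = L₀ e^(−k_1 t_c) = 35.6 × 0.7793 = 27.74 mg/L, and at the critical point k_r D_c = k_1 L, so D_c = (0.151/1.48) × 27.74 = 2.831 mg/L.
Minimum DO = C_s − D_c = 8.02 − 2.831 = 5.189 mg/L.
x_c = v t_c = 1.04 m/s × 1.651 d × 86400 s/d = 148400 m ≈ 148 km.

t_c ≈ 1.65 d; D_c ≈ 2.83 mg/L; min DO ≈ 5.19 mg/L; x_c ≈ 148 km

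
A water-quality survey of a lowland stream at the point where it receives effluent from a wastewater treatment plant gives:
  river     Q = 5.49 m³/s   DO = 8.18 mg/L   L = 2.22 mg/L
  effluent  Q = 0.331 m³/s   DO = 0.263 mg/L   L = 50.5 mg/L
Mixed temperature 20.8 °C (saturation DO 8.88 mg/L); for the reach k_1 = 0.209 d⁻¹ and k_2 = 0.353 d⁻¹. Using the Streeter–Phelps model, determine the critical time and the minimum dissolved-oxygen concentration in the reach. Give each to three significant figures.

Mixed DO = (5.49×8.18 + 0.331×0.263)/(5.49+0.331) = 45.00/5.821 = 7.730 mg/L.
Mixed L₀ = (5.49×2.22 + 0.331×50.5)/(5.821) = 28.90/5.821 = 4.965 mg/L.
Initial deficit D₀ = C_s − DO₀ = 8.88 − 7.730 = 1.150 mg/L.
t_c = (1/0.1440) ln[(0.353/0.209)(1 − 1.150×0.1440/(0.209×4.965))] = 6.944 × ln(1.419) = 2.432 d.
D_c = (0.209/0.353) × 4.965 × e^(−0.209×2.432) = 0.5921 × 4.965 × 0.6015 = 1.768 mg/L.
Minimum DO = 8.88 − 1.768 = 7.112 mg/L.

t_c ≈ 2.43 d; minimum DO ≈ 7.11 mg/L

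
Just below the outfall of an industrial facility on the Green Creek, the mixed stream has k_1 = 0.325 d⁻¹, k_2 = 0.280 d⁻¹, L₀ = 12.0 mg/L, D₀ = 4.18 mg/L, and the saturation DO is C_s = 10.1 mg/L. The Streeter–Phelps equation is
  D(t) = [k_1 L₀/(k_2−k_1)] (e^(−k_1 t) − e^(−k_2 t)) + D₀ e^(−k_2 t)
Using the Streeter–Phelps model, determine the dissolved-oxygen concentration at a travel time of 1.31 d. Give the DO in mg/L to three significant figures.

k_1 L₀/(k_2−k_1) = 0.325×12.0/(0.280−0.325) = 3.900/-0.04500 = -86.67 mg/L.
e^(−k_1 t) = e^(−0.325×1.310) = 0.6533; e^(−k_2 t) = e^(−0.280×1.310) = 0.6929.
D = -86.67 × (0.6533 − 0.6929) + 4.18 × 0.6929 = 3.438 + 2.897 = 6.334 mg/L.
DO = C_s − D = 10.1 − 6.334 = 3.766 mg/L.

DO ≈ 3.77 mg/L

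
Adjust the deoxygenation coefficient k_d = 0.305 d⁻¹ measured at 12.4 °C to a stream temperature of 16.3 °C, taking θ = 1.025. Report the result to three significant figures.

k_d(T₂) = k_d(T₁) · θ^(T₂−T₁) = 0.305 × 1.025^(16.3−12.4)
= 0.305 × 1.025^3.90 = 0.305 × 1.101 = 0.3358 d⁻¹.

k_d ≈ 0.336 d⁻¹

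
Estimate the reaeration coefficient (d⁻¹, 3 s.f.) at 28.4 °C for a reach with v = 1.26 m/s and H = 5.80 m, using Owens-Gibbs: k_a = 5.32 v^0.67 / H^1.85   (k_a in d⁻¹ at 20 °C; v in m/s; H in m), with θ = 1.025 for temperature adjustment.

k_a(20) = 5.32 × 1.26^0.67 / 5.80^1.85 = 5.32 × 1.167 / 25.84 = 0.2403 d⁻¹.
k_a(28.4) = 0.2403 × 1.025^(28.4−20) = 0.2403 × 1.230 = 0.2957 d⁻¹.

k_a ≈ 0.296 d⁻¹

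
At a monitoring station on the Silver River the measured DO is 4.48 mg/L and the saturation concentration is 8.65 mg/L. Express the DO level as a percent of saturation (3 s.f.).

51.8 % saturation

% saturation = C/C_s × 100 = 4.48/8.65 × 100 = 51.8 %.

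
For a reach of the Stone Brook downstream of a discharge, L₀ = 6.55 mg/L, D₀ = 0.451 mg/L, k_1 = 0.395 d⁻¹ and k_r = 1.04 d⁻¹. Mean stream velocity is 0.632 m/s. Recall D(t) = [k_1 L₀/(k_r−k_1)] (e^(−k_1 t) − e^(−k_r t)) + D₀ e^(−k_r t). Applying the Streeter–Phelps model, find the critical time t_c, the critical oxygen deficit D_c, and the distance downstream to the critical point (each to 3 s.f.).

t_c ≈ 1.32 d; D_c ≈ 1.48 mg/L; x_c ≈ 71.9 km

At the critical point dD/dt = 0, so k_1 L₀ e^(−k_1 t) = k_r D. Substituting D(t) from the Streeter–Phelps equation and solving for t gives
t_c = ln[(k_r/k_1)(1 − D₀(k_r−k_1)/(k_1 L₀))] / (k_r−k_1).
Here k_r−k_1 = 0.6450 d⁻¹ and 1 − D₀(k_r−k_1)/(k_1 L₀) = 1 − 0.451×0.6450/(0.395×6.55) = 0.8876, so
t_c = ln(2.633 × 0.8876) / 0.6450 = 0.8488 / 0.6450 = 1.316 d.
L(t_c) = L₀ e^(−k_1 t_c) = 6.55 × 0.5946 = 3.895 mg/L, and at the critical point k_r D_c = k_1 L, so D_c = (0.395/1.04) × 3.895 = 1.479 mg/L.
x_c = v t_c = 0.632 m/s × 1.316 d × 86400 s/d = 71860 m ≈ 71.9 km.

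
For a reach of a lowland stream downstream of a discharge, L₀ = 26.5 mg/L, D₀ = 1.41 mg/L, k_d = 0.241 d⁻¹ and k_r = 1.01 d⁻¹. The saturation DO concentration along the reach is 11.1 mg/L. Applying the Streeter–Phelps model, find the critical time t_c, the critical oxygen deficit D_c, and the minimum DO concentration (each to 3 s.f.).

With k_r/k_d = 4.191 and 1 − D₀(k_r−k_d)/(k_d L₀) = 0.8302,
t_c = ln(4.191 × 0.8302) / (1.01 − 0.241) = ln(3.479) / 0.7690 = 1.247/0.7690 = 1.621 d.
L(t_c) = L₀ e^(−k_d t_c) = 26.5 × 0.6765 = 17.93 mg/L, and at the critical point k_r D_c = k_d L, so D_c = (0.241/1.01) × 17.93 = 4.278 mg/L.
Minimum DO = C_s − D_c = 11.1 − 4.278 = 6.822 mg/L.

t_c ≈ 1.62 d; D_c ≈ 4.28 mg/L; min DO ≈ 6.82 mg/L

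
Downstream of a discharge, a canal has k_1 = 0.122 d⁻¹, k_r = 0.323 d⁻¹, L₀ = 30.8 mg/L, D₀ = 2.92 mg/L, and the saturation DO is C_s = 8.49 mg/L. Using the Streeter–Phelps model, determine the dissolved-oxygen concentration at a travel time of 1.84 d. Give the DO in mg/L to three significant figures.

k_1 L₀/(k_r−k_1) = 0.122×30.8/(0.323−0.122) = 3.758/0.2010 = 18.69 mg/L.
e^(−k_1 t) = e^(−0.122×1.840) = 0.7989; e^(−k_r t) = e^(−0.323×1.840) = 0.5519.
D = 18.69 × (0.7989 − 0.5519) + 2.92 × 0.5519 = 4.617 + 1.612 = 6.229 mg/L.
DO = C_s − D = 8.49 − 6.229 = 2.261 mg/L.

DO ≈ 2.26 mg/L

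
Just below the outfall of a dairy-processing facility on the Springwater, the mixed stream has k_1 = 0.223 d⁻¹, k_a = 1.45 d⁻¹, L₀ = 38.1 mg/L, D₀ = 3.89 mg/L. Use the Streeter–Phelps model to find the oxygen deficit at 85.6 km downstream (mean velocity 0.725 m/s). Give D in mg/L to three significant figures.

D ≈ 4.69 mg/L

Travel time t = x/v = 85.6 km / (0.725 m/s) = 85600 m / 0.725 m/s = 118100 s = 1.367 d.
k_1 L₀/(k_a−k_1) = 0.223×38.1/(1.45−0.223) = 8.496/1.227 = 6.924 mg/L.
e^(−k_1 t) = e^(−0.223×1.367) = 0.7373; e^(−k_a t) = e^(−1.45×1.367) = 0.1379.
D = 6.924 × (0.7373 − 0.1379) + 3.89 × 0.1379 = 4.151 + 0.5363 = 4.687 mg/L.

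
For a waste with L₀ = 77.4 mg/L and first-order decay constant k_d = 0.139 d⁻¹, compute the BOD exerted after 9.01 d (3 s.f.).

y_t = L₀(1 − e^(−k_d t)) = 77.4 × (1 − e^(−0.139×9.01))
= 77.4 × (1 − 0.2858) = 77.4 × 0.7142 = 55.28 mg/L.

y ≈ 55.3 mg/L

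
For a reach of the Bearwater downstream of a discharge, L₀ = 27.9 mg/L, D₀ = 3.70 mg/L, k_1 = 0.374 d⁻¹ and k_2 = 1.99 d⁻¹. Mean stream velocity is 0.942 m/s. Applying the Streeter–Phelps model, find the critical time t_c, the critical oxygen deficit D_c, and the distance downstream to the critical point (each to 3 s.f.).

t_c ≈ 0.508 d; D_c ≈ 4.34 mg/L; x_c ≈ 41.3 km

t_c = [1/(k_2−k_1)] ln[(k_2/k_1)(1 − D₀(k_2−k_1)/(k_1 L₀))]
= [1/(1.99−0.374)] ln[(1.99/0.374)(1 − 3.70×1.616/(0.374×27.9))]
= (1/1.616) ln[5.321 × 0.4270] = 0.6188 × ln(2.272) = 0.6188 × 0.8206 = 0.5078 d.
D_c = (k_1/k_2) L₀ e^(−k_1 t_c) = (0.374/1.99) × 27.9 × e^(−0.374×0.5078) = 0.1879 × 27.9 × 0.8270 = 4.337 mg/L.
x_c = v t_c = 0.942 m/s × 0.5078 d × 86400 s/d = 41330 m ≈ 41.3 km.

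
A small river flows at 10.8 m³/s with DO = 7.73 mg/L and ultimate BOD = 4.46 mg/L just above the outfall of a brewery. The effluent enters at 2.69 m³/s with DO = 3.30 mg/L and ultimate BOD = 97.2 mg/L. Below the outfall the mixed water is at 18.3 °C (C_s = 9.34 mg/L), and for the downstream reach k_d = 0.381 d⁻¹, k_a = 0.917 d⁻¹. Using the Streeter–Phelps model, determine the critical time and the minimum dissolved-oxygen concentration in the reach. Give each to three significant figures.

t_c ≈ 1.33 d; minimum DO ≈ 3.59 mg/L

Mixed DO = (10.8×7.73 + 2.69×3.30)/(10.8+2.69) = 92.36/13.49 = 6.847 mg/L.
Mixed L₀ = (10.8×4.46 + 2.69×97.2)/(13.49) = 309.6/13.49 = 22.95 mg/L.
Initial deficit D₀ = C_s − DO₀ = 9.34 − 6.847 = 2.493 mg/L.
t_c = (1/0.5360) ln[(0.917/0.381)(1 − 2.493×0.5360/(0.381×22.95))] = 1.866 × ln(2.039) = 1.329 d.
D_c = (0.381/0.917) × 22.95 × e^(−0.381×1.329) = 0.4155 × 22.95 × 0.6026 = 5.747 mg/L.
Minimum DO = 9.34 − 5.747 = 3.593 mg/L.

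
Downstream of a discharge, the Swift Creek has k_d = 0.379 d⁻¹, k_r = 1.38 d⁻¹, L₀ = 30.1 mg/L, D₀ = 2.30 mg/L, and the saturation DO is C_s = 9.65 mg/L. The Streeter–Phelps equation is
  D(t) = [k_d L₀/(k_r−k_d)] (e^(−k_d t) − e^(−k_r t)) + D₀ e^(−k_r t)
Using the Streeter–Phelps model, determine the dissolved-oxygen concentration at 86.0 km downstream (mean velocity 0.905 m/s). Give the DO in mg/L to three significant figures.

DO ≈ 4.13 mg/L

Travel time t = x/v = 86.0 km / (0.905 m/s) = 86000 m / 0.905 m/s = 95030 s = 1.100 d.
k_d L₀/(k_r−k_d) = 0.379×30.1/(1.38−0.379) = 11.41/1.001 = 11.40 mg/L.
e^(−k_d t) = e^(−0.379×1.100) = 0.6591; e^(−k_r t) = e^(−1.38×1.100) = 0.2192.
D = 11.40 × (0.6591 − 0.2192) + 2.30 × 0.2192 = 5.014 + 0.5041 = 5.518 mg/L.
DO = C_s − D = 9.65 − 5.518 = 4.132 mg/L.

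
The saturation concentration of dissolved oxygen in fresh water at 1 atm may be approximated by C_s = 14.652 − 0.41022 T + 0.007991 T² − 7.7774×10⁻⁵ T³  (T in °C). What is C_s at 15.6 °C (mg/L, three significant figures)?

C_s ≈ 9.90 mg/L

C_s = 14.652 − 0.41022×15.6 + 0.007991×15.6² − 7.7774×10⁻⁵×15.6³ = 9.902 mg/L.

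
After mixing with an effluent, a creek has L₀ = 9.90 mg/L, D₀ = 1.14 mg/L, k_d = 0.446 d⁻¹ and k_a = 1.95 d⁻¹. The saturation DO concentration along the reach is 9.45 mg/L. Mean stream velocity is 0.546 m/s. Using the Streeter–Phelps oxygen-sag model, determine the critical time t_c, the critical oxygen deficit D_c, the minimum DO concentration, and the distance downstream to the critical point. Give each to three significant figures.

With k_a/k_d = 4.372 and 1 − D₀(k_a−k_d)/(k_d L₀) = 0.6117,
t_c = ln(4.372 × 0.6117) / (1.95 − 0.446) = ln(2.674) / 1.504 = 0.9837/1.504 = 0.6541 d.
L(t_c) = L₀ e^(−k_d t_c) = 9.90 × 0.7470 = 7.395 mg/L, and at the critical point k_a D_c = k_d L, so D_c = (0.446/1.95) × 7.395 = 1.691 mg/L.
Minimum DO = C_s − D_c = 9.45 − 1.691 = 7.759 mg/L.
x_c = v t_c = 0.546 m/s × 0.6541 d × 86400 s/d = 30860 m ≈ 30.9 km.

t_c ≈ 0.654 d; D_c ≈ 1.69 mg/L; min DO ≈ 7.76 mg/L; x_c ≈ 30.9 km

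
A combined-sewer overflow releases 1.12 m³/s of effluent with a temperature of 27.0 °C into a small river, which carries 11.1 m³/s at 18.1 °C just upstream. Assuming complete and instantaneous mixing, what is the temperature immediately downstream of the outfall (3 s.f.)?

18.9 °C

Flow-weighted mixing: C = (Q_r C_r + Q_w C_w)/(Q_r + Q_w)
= (11.1×18.1 + 1.12×27.0)/(11.1 + 1.12) = 231.2/12.22 = 18.92 °C.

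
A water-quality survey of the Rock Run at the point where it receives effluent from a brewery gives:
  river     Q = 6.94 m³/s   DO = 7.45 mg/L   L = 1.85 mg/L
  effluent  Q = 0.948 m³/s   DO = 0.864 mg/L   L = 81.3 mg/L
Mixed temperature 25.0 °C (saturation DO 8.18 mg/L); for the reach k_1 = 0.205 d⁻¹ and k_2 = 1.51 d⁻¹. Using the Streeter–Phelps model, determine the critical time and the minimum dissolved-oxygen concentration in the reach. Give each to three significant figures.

t_c ≈ 0.0777 d; minimum DO ≈ 6.66 mg/L

Mixed DO = (6.94×7.45 + 0.948×0.864)/(6.94+0.948) = 52.52/7.888 = 6.658 mg/L.
Mixed L₀ = (6.94×1.85 + 0.948×81.3)/(7.888) = 89.91/7.888 = 11.40 mg/L.
Initial deficit D₀ = C_s − DO₀ = 8.18 − 6.658 = 1.522 mg/L.
t_c = (1/1.305) ln[(1.51/0.205)(1 − 1.522×1.305/(0.205×11.40))] = 0.7663 × ln(1.107) = 0.07774 d.
D_c = (0.205/1.51) × 11.40 × e^(−0.205×0.07774) = 0.1358 × 11.40 × 0.9842 = 1.523 mg/L.
Minimum DO = 8.18 − 1.523 = 6.657 mg/L.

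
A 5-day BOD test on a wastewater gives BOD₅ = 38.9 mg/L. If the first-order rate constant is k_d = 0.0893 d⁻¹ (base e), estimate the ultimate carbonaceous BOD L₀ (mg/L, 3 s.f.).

L₀ ≈ 108 mg/L

BOD₅ = L₀(1 − e^(−5k_d)) ⇒ L₀ = BOD₅ / (1 − e^(−5×0.0893))
= 38.9 / (1 − 0.6399) = 38.9 / 0.3601 = 108.0 mg/L.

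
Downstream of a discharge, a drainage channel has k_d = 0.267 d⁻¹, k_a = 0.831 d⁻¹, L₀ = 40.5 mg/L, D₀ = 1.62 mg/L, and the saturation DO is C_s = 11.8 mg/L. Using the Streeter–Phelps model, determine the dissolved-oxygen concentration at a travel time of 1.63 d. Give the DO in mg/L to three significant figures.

DO ≈ 3.92 mg/L

k_d L₀/(k_a−k_d) = 0.267×40.5/(0.831−0.267) = 10.81/0.5640 = 19.17 mg/L.
e^(−k_d t) = e^(−0.267×1.630) = 0.6471; e^(−k_a t) = e^(−0.831×1.630) = 0.2581.
D = 19.17 × (0.6471 − 0.2581) + 1.62 × 0.2581 = 7.459 + 0.4181 = 7.877 mg/L.
DO = C_s − D = 11.8 − 7.877 = 3.923 mg/L.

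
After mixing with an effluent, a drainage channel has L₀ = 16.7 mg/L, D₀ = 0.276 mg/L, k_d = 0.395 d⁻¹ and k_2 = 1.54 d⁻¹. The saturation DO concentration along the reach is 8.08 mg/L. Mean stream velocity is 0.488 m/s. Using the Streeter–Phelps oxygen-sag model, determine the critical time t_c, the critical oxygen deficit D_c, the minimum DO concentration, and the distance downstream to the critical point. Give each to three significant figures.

t_c ≈ 1.15 d; D_c ≈ 2.72 mg/L; min DO ≈ 5.36 mg/L; x_c ≈ 48.3 km

With k_2/k_d = 3.899 and 1 − D₀(k_2−k_d)/(k_d L₀) = 0.9521,
t_c = ln(3.899 × 0.9521) / (1.54 − 0.395) = ln(3.712) / 1.145 = 1.312/1.145 = 1.145 d.
D_c = (k_d/k_2) L₀ e^(−k_d t_c) = (0.395/1.54) × 16.7 × e^(−0.395×1.145) = 0.2565 × 16.7 × 0.6361 = 2.725 mg/L.
Minimum DO = C_s − D_c = 8.08 − 2.725 = 5.355 mg/L.
x_c = v t_c = 0.488 m/s × 1.145 d × 86400 s/d = 48300 m ≈ 48.3 km.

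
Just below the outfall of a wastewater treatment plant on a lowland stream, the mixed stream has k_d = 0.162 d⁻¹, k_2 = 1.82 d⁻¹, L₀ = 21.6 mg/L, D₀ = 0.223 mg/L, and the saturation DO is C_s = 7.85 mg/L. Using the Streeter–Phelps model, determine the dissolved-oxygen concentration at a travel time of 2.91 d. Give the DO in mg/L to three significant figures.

DO ≈ 6.54 mg/L

k_d L₀/(k_2−k_d) = 0.162×21.6/(1.82−0.162) = 3.499/1.658 = 2.110 mg/L.
e^(−k_d t) = e^(−0.162×2.910) = 0.6241; e^(−k_2 t) = e^(−1.82×2.910) = 0.005011.
D = 2.110 × (0.6241 − 0.005011) + 0.223 × 0.005011 = 1.307 + 0.001117 = 1.308 mg/L.
DO = C_s − D = 7.85 − 1.308 = 6.542 mg/L.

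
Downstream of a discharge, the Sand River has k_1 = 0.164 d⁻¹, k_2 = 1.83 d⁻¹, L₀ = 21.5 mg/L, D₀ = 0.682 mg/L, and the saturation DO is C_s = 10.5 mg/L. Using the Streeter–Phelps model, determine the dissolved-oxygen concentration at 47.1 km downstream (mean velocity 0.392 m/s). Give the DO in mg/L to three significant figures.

DO ≈ 8.93 mg/L

Travel time t = x/v = 47.1 km / (0.392 m/s) = 47100 m / 0.392 m/s = 120200 s = 1.391 d.
k_1 L₀/(k_2−k_1) = 0.164×21.5/(1.83−0.164) = 3.526/1.666 = 2.116 mg/L.
e^(−k_1 t) = e^(−0.164×1.391) = 0.7961; e^(−k_2 t) = e^(−1.83×1.391) = 0.07848.
D = 2.116 × (0.7961 − 0.07848) + 0.682 × 0.07848 = 1.519 + 0.05352 = 1.572 mg/L.
DO = C_s − D = 10.5 − 1.572 = 8.928 mg/L.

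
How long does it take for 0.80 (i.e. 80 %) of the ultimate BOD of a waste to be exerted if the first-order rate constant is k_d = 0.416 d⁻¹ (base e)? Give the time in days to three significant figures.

t ≈ 3.87 d

y/L₀ = 1 − e^(−k_d t) = 0.80 ⇒ e^(−k_d t) = 0.200
t = −ln(0.200) / 0.416 = 1.609 / 0.416 = 3.869 d.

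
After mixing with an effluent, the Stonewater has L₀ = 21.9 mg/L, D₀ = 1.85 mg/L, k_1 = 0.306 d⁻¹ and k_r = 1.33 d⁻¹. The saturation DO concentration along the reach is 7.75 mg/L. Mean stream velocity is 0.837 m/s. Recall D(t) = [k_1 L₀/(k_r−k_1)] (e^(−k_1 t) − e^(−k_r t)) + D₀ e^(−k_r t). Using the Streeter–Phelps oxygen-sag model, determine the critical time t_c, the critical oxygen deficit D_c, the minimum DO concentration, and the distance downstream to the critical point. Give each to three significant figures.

At the critical point dD/dt = 0, so k_1 L₀ e^(−k_1 t) = k_r D. Substituting D(t) from the Streeter–Phelps equation and solving for t gives
t_c = ln[(k_r/k_1)(1 − D₀(k_r−k_1)/(k_1 L₀))] / (k_r−k_1).
Here k_r−k_1 = 1.024 d⁻¹ and 1 − D₀(k_r−k_1)/(k_1 L₀) = 1 − 1.85×1.024/(0.306×21.9) = 0.7173, so
t_c = ln(4.346 × 0.7173) / 1.024 = 1.137 / 1.024 = 1.110 d.
D_c = (k_1/k_r) L₀ e^(−k_1 t_c) = (0.306/1.33) × 21.9 × e^(−0.306×1.110) = 0.2301 × 21.9 × 0.7119 = 3.587 mg/L.
Minimum DO = C_s − D_c = 7.75 − 3.587 = 4.163 mg/L.
x_c = v t_c = 0.837 m/s × 1.110 d × 86400 s/d = 80300 m ≈ 80.3 km.

t_c ≈ 1.11 d; D_c ≈ 3.59 mg/L; min DO ≈ 4.16 mg/L; x_c ≈ 80.3 km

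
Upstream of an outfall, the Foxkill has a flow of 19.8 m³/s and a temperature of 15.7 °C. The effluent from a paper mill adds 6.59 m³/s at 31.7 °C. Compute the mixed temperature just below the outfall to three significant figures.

19.7 °C

Flow-weighted mixing: C = (Q_r C_r + Q_w C_w)/(Q_r + Q_w)
= (19.8×15.7 + 6.59×31.7)/(19.8 + 6.59) = 519.8/26.39 = 19.70 °C.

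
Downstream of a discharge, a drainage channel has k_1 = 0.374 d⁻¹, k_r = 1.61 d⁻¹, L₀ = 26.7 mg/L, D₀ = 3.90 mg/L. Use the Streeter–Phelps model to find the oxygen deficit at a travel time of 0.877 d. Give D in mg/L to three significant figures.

k_1 L₀/(k_r−k_1) = 0.374×26.7/(1.61−0.374) = 9.986/1.236 = 8.079 mg/L.
e^(−k_1 t) = e^(−0.374×0.8770) = 0.7204; e^(−k_r t) = e^(−1.61×0.8770) = 0.2437.
D = 8.079 × (0.7204 − 0.2437) + 3.90 × 0.2437 = 3.851 + 0.9503 = 4.802 mg/L.

D ≈ 4.80 mg/L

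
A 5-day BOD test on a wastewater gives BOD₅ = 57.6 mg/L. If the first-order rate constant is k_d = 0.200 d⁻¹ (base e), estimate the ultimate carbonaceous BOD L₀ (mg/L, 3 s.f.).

BOD₅ = L₀(1 − e^(−5k_d)) ⇒ L₀ = BOD₅ / (1 − e^(−5×0.200))
= 57.6 / (1 − 0.3679) = 57.6 / 0.6321 = 91.12 mg/L.

L₀ ≈ 91.1 mg/L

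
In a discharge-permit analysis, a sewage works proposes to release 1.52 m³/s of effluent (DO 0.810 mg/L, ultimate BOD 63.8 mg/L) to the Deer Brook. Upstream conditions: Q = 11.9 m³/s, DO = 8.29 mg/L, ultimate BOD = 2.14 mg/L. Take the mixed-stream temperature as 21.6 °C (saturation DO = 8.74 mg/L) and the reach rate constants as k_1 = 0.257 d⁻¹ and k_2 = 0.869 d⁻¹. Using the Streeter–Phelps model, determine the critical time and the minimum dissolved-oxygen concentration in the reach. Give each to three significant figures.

Mixed DO = (11.9×8.29 + 1.52×0.810)/(11.9+1.52) = 99.88/13.42 = 7.443 mg/L.
Mixed L₀ = (11.9×2.14 + 1.52×63.8)/(13.42) = 122.4/13.42 = 9.124 mg/L.
Initial deficit D₀ = C_s − DO₀ = 8.74 − 7.443 = 1.297 mg/L.
t_c = (1/0.6120) ln[(0.869/0.257)(1 − 1.297×0.6120/(0.257×9.124))] = 1.634 × ln(2.236) = 1.315 d.
D_c = (0.257/0.869) × 9.124 × e^(−0.257×1.315) = 0.2957 × 9.124 × 0.7132 = 1.924 mg/L.
Minimum DO = 8.74 − 1.924 = 6.816 mg/L.

t_c ≈ 1.32 d; minimum DO ≈ 6.82 mg/L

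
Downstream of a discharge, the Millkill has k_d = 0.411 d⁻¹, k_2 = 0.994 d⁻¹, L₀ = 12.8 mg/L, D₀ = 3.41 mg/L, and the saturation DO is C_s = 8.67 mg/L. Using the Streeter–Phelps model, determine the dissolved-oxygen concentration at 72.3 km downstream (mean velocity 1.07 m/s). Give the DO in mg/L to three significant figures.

DO ≈ 4.71 mg/L

Travel time t = x/v = 72.3 km / (1.07 m/s) = 72300 m / 1.07 m/s = 67570 s = 0.7821 d.
k_d L₀/(k_2−k_d) = 0.411×12.8/(0.994−0.411) = 5.261/0.5830 = 9.024 mg/L.
e^(−k_d t) = e^(−0.411×0.7821) = 0.7251; e^(−k_2 t) = e^(−0.994×0.7821) = 0.4596.
D = 9.024 × (0.7251 − 0.4596) + 3.41 × 0.4596 = 2.396 + 1.567 = 3.963 mg/L.
DO = C_s − D = 8.67 − 3.963 = 4.707 mg/L.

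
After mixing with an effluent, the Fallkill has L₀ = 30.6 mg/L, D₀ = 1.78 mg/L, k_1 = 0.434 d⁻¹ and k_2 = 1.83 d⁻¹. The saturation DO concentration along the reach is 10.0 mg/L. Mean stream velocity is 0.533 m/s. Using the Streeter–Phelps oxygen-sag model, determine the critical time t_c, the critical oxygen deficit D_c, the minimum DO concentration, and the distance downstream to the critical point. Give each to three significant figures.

t_c ≈ 0.882 d; D_c ≈ 4.95 mg/L; min DO ≈ 5.05 mg/L; x_c ≈ 40.6 km

t_c = [1/(k_2−k_1)] ln[(k_2/k_1)(1 − D₀(k_2−k_1)/(k_1 L₀))]
= [1/(1.83−0.434)] ln[(1.83/0.434)(1 − 1.78×1.396/(0.434×30.6))]
= (1/1.396) ln[4.217 × 0.8129] = 0.7163 × ln(3.428) = 0.7163 × 1.232 = 0.8824 d.
D_c = (k_1/k_2) L₀ e^(−k_1 t_c) = (0.434/1.83) × 30.6 × e^(−0.434×0.8824) = 0.2372 × 30.6 × 0.6818 = 4.948 mg/L.
Minimum DO = C_s − D_c = 10.0 − 4.948 = 5.052 mg/L.
x_c = v t_c = 0.533 m/s × 0.8824 d × 86400 s/d = 40640 m ≈ 40.6 km.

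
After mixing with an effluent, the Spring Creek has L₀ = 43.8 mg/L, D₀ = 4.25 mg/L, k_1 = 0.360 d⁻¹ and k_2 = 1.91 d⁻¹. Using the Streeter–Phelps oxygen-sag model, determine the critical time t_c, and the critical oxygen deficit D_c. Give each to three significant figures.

With k_2/k_1 = 5.306 and 1 − D₀(k_2−k_1)/(k_1 L₀) = 0.5822,
t_c = ln(5.306 × 0.5822) / (1.91 − 0.360) = ln(3.089) / 1.550 = 1.128/1.550 = 0.7276 d.
D_c = (k_1/k_2) L₀ e^(−k_1 t_c) = (0.360/1.91) × 43.8 × e^(−0.360×0.7276) = 0.1885 × 43.8 × 0.7695 = 6.353 mg/L.

t_c ≈ 0.728 d; D_c ≈ 6.35 mg/L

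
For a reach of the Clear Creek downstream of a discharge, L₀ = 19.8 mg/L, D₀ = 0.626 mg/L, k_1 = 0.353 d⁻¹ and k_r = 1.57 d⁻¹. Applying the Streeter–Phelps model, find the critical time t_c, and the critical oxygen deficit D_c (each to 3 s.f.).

t_c ≈ 1.13 d; D_c ≈ 2.99 mg/L

With k_r/k_1 = 4.448 and 1 − D₀(k_r−k_1)/(k_1 L₀) = 0.8910,
t_c = ln(4.448 × 0.8910) / (1.57 − 0.353) = ln(3.963) / 1.217 = 1.377/1.217 = 1.131 d.
D_c = (k_1/k_r) L₀ e^(−k_1 t_c) = (0.353/1.57) × 19.8 × e^(−0.353×1.131) = 0.2248 × 19.8 × 0.6707 = 2.986 mg/L.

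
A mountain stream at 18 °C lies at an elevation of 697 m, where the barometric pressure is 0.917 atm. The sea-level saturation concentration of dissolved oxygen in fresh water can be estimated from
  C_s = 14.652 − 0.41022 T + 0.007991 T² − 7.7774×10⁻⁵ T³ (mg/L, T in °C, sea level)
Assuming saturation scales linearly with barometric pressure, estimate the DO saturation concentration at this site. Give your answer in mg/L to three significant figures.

At sea level: C_s = 14.652 − 0.41022×18 + 0.007991×18² − 7.7774×10⁻⁵×18³ = 9.404 mg/L.
Pressure correction: C_s' = 9.404 × 0.917 = 8.623 mg/L.

C_s ≈ 8.62 mg/L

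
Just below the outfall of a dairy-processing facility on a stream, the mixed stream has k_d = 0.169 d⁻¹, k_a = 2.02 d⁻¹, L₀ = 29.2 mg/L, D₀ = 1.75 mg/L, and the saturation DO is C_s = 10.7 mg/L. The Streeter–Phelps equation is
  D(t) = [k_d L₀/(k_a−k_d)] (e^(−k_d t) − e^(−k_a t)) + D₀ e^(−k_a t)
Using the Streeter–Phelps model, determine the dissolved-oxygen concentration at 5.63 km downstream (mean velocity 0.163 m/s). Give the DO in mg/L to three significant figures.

Travel time t = x/v = 5.63 km / (0.163 m/s) = 5630 m / 0.163 m/s = 34540 s = 0.3998 d.
k_d L₀/(k_a−k_d) = 0.169×29.2/(2.02−0.169) = 4.935/1.851 = 2.666 mg/L.
e^(−k_d t) = e^(−0.169×0.3998) = 0.9347; e^(−k_a t) = e^(−2.02×0.3998) = 0.4460.
D = 2.666 × (0.9347 − 0.4460) + 1.75 × 0.4460 = 1.303 + 0.7804 = 2.083 mg/L.
DO = C_s − D = 10.7 − 2.083 = 8.617 mg/L.

DO ≈ 8.62 mg/L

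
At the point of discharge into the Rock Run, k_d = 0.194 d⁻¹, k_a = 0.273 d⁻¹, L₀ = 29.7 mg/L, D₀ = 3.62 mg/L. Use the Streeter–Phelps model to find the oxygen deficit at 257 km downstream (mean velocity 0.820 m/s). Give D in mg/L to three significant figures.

Travel time t = x/v = 257 km / (0.820 m/s) = 257000 m / 0.820 m/s = 313400 s = 3.627 d.
k_d L₀/(k_a−k_d) = 0.194×29.7/(0.273−0.194) = 5.762/0.07900 = 72.93 mg/L.
e^(−k_d t) = e^(−0.194×3.627) = 0.4947; e^(−k_a t) = e^(−0.273×3.627) = 0.3715.
D = 72.93 × (0.4947 − 0.3715) + 3.62 × 0.3715 = 8.991 + 1.345 = 10.34 mg/L.

D ≈ 10.3 mg/L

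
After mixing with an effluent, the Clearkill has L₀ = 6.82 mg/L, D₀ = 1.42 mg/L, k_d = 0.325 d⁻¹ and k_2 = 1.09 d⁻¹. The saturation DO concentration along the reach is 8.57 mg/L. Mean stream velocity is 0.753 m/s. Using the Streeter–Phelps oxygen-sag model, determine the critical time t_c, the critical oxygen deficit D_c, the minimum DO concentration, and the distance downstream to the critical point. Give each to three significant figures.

t_c ≈ 0.701 d; D_c ≈ 1.62 mg/L; min DO ≈ 6.95 mg/L; x_c ≈ 45.6 km

t_c = [1/(k_2−k_d)] ln[(k_2/k_d)(1 − D₀(k_2−k_d)/(k_d L₀))]
= [1/(1.09−0.325)] ln[(1.09/0.325)(1 − 1.42×0.7650/(0.325×6.82))]
= (1/0.7650) ln[3.354 × 0.5099] = 1.307 × ln(1.710) = 1.307 × 0.5366 = 0.7014 d.
D_c = (k_d/k_2) L₀ e^(−k_d t_c) = (0.325/1.09) × 6.82 × e^(−0.325×0.7014) = 0.2982 × 6.82 × 0.7962 = 1.619 mg/L.
Minimum DO = C_s − D_c = 8.57 − 1.619 = 6.951 mg/L.
x_c = v t_c = 0.753 m/s × 0.7014 d × 86400 s/d = 45630 m ≈ 45.6 km.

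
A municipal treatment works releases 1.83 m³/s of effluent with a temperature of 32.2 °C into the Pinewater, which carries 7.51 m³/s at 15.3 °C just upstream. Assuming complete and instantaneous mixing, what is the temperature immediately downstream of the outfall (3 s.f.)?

18.6 °C

Flow-weighted mixing: C = (Q_r C_r + Q_w C_w)/(Q_r + Q_w)
= (7.51×15.3 + 1.83×32.2)/(7.51 + 1.83) = 173.8/9.340 = 18.61 °C.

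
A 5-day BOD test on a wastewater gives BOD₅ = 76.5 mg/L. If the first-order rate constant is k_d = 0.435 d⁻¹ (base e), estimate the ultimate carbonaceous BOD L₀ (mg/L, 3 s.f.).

BOD₅ = L₀(1 − e^(−5k_d)) ⇒ L₀ = BOD₅ / (1 − e^(−5×0.435))
= 76.5 / (1 − 0.1136) = 76.5 / 0.8864 = 86.30 mg/L.

L₀ ≈ 86.3 mg/L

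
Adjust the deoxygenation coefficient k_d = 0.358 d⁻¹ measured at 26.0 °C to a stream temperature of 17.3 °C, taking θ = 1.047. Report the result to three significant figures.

k_d(T₂) = k_d(T₁) · θ^(T₂−T₁) = 0.358 × 1.047^(17.3−26.0)
= 0.358 × 1.047^-8.70 = 0.358 × 0.6706 = 0.2401 d⁻¹.

k_d ≈ 0.240 d⁻¹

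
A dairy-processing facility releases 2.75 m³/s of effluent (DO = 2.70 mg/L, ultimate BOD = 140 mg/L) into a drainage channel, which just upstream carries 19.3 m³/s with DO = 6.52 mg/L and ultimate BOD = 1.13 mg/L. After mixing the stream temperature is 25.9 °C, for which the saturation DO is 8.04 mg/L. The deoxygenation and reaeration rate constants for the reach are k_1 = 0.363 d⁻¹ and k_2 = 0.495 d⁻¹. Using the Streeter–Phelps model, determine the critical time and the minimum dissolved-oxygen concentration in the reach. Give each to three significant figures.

Mixed DO = (19.3×6.52 + 2.75×2.70)/(19.3+2.75) = 133.3/22.05 = 6.044 mg/L.
Mixed L₀ = (19.3×1.13 + 2.75×140)/(22.05) = 406.8/22.05 = 18.45 mg/L.
Initial deficit D₀ = C_s − DO₀ = 8.04 − 6.044 = 1.996 mg/L.
t_c = (1/0.1320) ln[(0.495/0.363)(1 − 1.996×0.1320/(0.363×18.45))] = 7.576 × ln(1.310) = 2.046 d.
D_c = (0.363/0.495) × 18.45 × e^(−0.363×2.046) = 0.7333 × 18.45 × 0.4759 = 6.439 mg/L.
Minimum DO = 8.04 − 6.439 = 1.601 mg/L.

t_c ≈ 2.05 d; minimum DO ≈ 1.60 mg/L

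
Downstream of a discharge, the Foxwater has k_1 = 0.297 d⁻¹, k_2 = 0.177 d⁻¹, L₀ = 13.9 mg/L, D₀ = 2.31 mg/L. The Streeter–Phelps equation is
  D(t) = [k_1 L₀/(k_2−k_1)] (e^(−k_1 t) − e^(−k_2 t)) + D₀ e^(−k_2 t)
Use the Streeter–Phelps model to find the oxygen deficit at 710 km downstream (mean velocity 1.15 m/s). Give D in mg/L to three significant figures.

D ≈ 6.24 mg/L

Travel time t = x/v = 710 km / (1.15 m/s) = 710000 m / 1.15 m/s = 617400 s = 7.146 d.
k_1 L₀/(k_2−k_1) = 0.297×13.9/(0.177−0.297) = 4.128/-0.1200 = -34.40 mg/L.
e^(−k_1 t) = e^(−0.297×7.146) = 0.1198; e^(−k_2 t) = e^(−0.177×7.146) = 0.2823.
D = -34.40 × (0.1198 − 0.2823) + 2.31 × 0.2823 = 5.592 + 0.6521 = 6.244 mg/L.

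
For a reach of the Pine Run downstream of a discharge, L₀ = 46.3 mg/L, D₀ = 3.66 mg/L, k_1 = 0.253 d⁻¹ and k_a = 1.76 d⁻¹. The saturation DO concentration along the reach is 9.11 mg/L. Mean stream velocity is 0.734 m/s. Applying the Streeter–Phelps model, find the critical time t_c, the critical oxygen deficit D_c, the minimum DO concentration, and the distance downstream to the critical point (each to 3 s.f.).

t_c ≈ 0.865 d; D_c ≈ 5.35 mg/L; min DO ≈ 3.76 mg/L; x_c ≈ 54.8 km

At the critical point dD/dt = 0, so k_1 L₀ e^(−k_1 t) = k_a D. Substituting D(t) from the Streeter–Phelps equation and solving for t gives
t_c = ln[(k_a/k_1)(1 − D₀(k_a−k_1)/(k_1 L₀))] / (k_a−k_1).
Here k_a−k_1 = 1.507 d⁻¹ and 1 − D₀(k_a−k_1)/(k_1 L₀) = 1 − 3.66×1.507/(0.253×46.3) = 0.5291, so
t_c = ln(6.957 × 0.5291) / 1.507 = 1.303 / 1.507 = 0.8647 d.
D_c = (k_1/k_a) L₀ e^(−k_1 t_c) = (0.253/1.76) × 46.3 × e^(−0.253×0.8647) = 0.1437 × 46.3 × 0.8035 = 5.348 mg/L.
Minimum DO = C_s − D_c = 9.11 − 5.348 = 3.762 mg/L.
x_c = v t_c = 0.734 m/s × 0.8647 d × 86400 s/d = 54840 m ≈ 54.8 km.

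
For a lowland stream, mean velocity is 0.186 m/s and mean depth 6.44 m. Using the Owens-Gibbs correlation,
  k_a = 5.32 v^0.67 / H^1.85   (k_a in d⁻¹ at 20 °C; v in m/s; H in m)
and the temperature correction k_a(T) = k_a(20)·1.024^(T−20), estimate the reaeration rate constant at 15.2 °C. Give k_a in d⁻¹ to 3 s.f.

k_a ≈ 0.0490 d⁻¹

k_a(20) = 5.32 × 0.186^0.67 / 6.44^1.85 = 5.32 × 0.3240 / 31.36 = 0.05496 d⁻¹.
k_a(15.2) = 0.05496 × 1.024^(15.2−20) = 0.05496 × 0.8924 = 0.04905 d⁻¹.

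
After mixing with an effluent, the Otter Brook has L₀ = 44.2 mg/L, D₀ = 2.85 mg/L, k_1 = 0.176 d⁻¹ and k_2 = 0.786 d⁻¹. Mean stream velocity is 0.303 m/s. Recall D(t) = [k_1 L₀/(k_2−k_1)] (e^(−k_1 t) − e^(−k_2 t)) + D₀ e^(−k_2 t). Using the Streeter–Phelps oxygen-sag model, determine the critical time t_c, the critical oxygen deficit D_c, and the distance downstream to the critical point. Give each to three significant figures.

With k_2/k_1 = 4.466 and 1 − D₀(k_2−k_1)/(k_1 L₀) = 0.7765,
t_c = ln(4.466 × 0.7765) / (0.786 − 0.176) = ln(3.468) / 0.6100 = 1.244/0.6100 = 2.039 d.
D_c = (k_1/k_2) L₀ e^(−k_1 t_c) = (0.176/0.786) × 44.2 × e^(−0.176×2.039) = 0.2239 × 44.2 × 0.6985 = 6.913 mg/L.
x_c = v t_c = 0.303 m/s × 2.039 d × 86400 s/d = 53370 m ≈ 53.4 km.

t_c ≈ 2.04 d; D_c ≈ 6.91 mg/L; x_c ≈ 53.4 km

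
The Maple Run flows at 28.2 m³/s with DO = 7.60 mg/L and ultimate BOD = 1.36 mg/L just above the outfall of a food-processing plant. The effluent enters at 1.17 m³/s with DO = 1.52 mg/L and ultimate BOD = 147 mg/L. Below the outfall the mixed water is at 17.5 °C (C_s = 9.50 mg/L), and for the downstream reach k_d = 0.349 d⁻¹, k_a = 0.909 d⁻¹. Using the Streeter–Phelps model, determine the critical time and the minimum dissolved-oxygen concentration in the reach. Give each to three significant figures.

t_c ≈ 0.542 d; minimum DO ≈ 7.22 mg/L

Mixed DO = (28.2×7.60 + 1.17×1.52)/(28.2+1.17) = 216.1/29.37 = 7.358 mg/L.
Mixed L₀ = (28.2×1.36 + 1.17×147)/(29.37) = 210.3/29.37 = 7.162 mg/L.
Initial deficit D₀ = C_s − DO₀ = 9.50 − 7.358 = 2.142 mg/L.
t_c = (1/0.5600) ln[(0.909/0.349)(1 − 2.142×0.5600/(0.349×7.162))] = 1.786 × ln(1.354) = 0.5418 d.
D_c = (0.349/0.909) × 7.162 × e^(−0.349×0.5418) = 0.3839 × 7.162 × 0.8277 = 2.276 mg/L.
Minimum DO = 9.50 − 2.276 = 7.224 mg/L.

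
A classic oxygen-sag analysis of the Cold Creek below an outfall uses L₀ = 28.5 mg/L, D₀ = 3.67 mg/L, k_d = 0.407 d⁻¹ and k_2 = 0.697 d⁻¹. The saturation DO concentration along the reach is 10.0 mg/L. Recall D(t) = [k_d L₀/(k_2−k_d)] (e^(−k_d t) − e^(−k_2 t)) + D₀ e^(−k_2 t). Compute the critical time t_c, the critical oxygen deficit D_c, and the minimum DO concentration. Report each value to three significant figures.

t_c = [1/(k_2−k_d)] ln[(k_2/k_d)(1 − D₀(k_2−k_d)/(k_d L₀))]
= [1/(0.697−0.407)] ln[(0.697/0.407)(1 − 3.67×0.2900/(0.407×28.5))]
= (1/0.2900) ln[1.713 × 0.9082] = 3.448 × ln(1.555) = 3.448 × 0.4417 = 1.523 d.
D_c = (k_d/k_2) L₀ e^(−k_d t_c) = (0.407/0.697) × 28.5 × e^(−0.407×1.523) = 0.5839 × 28.5 × 0.5380 = 8.953 mg/L.
Minimum DO = C_s − D_c = 10.0 − 8.953 = 1.047 mg/L.

t_c ≈ 1.52 d; D_c ≈ 8.95 mg/L; min DO ≈ 1.05 mg/L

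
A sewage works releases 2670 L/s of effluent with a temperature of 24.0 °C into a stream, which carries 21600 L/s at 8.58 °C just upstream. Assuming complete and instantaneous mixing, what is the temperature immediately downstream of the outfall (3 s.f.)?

Flow-weighted mixing: C = (Q_r C_r + Q_w C_w)/(Q_r + Q_w)
= (21600×8.58 + 2670×24.0)/(21600 + 2670) = 249400/24270 = 10.28 °C.

10.3 °C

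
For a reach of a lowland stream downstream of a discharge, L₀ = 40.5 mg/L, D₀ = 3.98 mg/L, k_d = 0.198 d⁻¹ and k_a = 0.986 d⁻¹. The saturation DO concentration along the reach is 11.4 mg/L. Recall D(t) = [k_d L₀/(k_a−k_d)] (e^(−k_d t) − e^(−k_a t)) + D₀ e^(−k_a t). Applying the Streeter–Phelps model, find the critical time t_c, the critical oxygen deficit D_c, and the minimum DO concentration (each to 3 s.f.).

At the critical point dD/dt = 0, so k_d L₀ e^(−k_d t) = k_a D. Substituting D(t) from the Streeter–Phelps equation and solving for t gives
t_c = ln[(k_a/k_d)(1 − D₀(k_a−k_d)/(k_d L₀))] / (k_a−k_d).
Here k_a−k_d = 0.7880 d⁻¹ and 1 − D₀(k_a−k_d)/(k_d L₀) = 1 − 3.98×0.7880/(0.198×40.5) = 0.6089, so
t_c = ln(4.980 × 0.6089) / 0.7880 = 1.109 / 0.7880 = 1.408 d.
L(t_c) = L₀ e^(−k_d t_c) = 40.5 × 0.7567 = 30.65 mg/L, and at the critical point k_a D_c = k_d L, so D_c = (0.198/0.986) × 30.65 = 6.154 mg/L.
Minimum DO = C_s − D_c = 11.4 − 6.154 = 5.246 mg/L.

t_c ≈ 1.41 d; D_c ≈ 6.15 mg/L; min DO ≈ 5.25 mg/L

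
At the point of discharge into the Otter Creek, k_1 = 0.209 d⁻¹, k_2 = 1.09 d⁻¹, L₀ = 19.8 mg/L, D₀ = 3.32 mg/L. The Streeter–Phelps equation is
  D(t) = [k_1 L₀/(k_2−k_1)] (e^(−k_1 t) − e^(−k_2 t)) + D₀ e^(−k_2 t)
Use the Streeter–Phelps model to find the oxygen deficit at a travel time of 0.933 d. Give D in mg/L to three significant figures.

k_1 L₀/(k_2−k_1) = 0.209×19.8/(1.09−0.209) = 4.138/0.8810 = 4.697 mg/L.
e^(−k_1 t) = e^(−0.209×0.9330) = 0.8228; e^(−k_2 t) = e^(−1.09×0.9330) = 0.3617.
D = 4.697 × (0.8228 − 0.3617) + 3.32 × 0.3617 = 2.166 + 1.201 = 3.367 mg/L.

D ≈ 3.37 mg/L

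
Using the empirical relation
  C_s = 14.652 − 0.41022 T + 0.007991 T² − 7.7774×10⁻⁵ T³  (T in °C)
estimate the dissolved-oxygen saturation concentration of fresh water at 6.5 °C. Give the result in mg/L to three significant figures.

C_s = 14.652 − 0.41022×6.5 + 0.007991×6.5² − 7.7774×10⁻⁵×6.5³ = 12.30 mg/L.

C_s ≈ 12.3 mg/L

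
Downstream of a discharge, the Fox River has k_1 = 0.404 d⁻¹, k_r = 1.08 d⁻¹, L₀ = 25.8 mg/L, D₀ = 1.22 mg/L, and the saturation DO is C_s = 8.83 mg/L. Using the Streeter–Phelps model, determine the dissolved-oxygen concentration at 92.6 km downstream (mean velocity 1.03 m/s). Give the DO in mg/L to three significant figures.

DO ≈ 3.32 mg/L

Travel time t = x/v = 92.6 km / (1.03 m/s) = 92600 m / 1.03 m/s = 89900 s = 1.041 d.
k_1 L₀/(k_r−k_1) = 0.404×25.8/(1.08−0.404) = 10.42/0.6760 = 15.42 mg/L.
e^(−k_1 t) = e^(−0.404×1.041) = 0.6568; e^(−k_r t) = e^(−1.08×1.041) = 0.3250.
D = 15.42 × (0.6568 − 0.3250) + 1.22 × 0.3250 = 5.115 + 0.3966 = 5.512 mg/L.
DO = C_s − D = 8.83 − 5.512 = 3.318 mg/L.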